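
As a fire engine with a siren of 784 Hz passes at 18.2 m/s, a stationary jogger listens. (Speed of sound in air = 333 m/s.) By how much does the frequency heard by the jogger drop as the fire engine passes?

Approaching: f₁ = f · v/(v − v_s) = 784 × 333/314.8 ≈ 829.3 Hz.
Receding: f₂ = f · v/(v + v_s) = 784 × 333/351.2 ≈ 743.4 Hz.
Drop: f₁ − f₂ = 2f·v·v_s/(v² − v_s²) = 2 × 784 × 333 × 18.2/(333² − 18.2²) ≈ 86.0 Hz.

86.0 Hz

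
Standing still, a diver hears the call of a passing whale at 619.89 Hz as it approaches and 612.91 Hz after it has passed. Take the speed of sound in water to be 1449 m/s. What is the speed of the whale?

f₁/f₂ = (v + v_s)/(v − v_s), so v_s = v · (f₁ − f₂)/(f₁ + f₂).
v_s = 1449 × (619.89 − 612.91)/(619.89 + 612.91) = 1449 × 6.98/1232.80 ≈ 8.2 m/s.

8.2 m/s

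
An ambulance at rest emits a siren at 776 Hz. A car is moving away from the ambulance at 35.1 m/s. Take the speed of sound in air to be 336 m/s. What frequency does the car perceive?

695 Hz

Moving observer, stationary source: f' = f · (v − v_o)/v.
f' = 776 × (336 − 35.1)/336 = 776 × 300.9/336 ≈ 695 Hz.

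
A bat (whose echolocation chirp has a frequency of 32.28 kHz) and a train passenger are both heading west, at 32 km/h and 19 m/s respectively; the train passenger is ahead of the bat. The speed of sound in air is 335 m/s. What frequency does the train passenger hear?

31.3 kHz

32 km/h = 8.889 m/s.
The train passenger is ahead, so the bat is moving toward it while the train passenger is moving away from the bat.
Both move, so f' = f · (v − v_o)/(v − v_s).
f' = 32.28 × (335 − 19)/(335 − 8.889) = 32.28 × 316/326.11 ≈ 31.3 kHz.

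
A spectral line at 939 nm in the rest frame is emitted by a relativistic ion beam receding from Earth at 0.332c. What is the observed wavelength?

1326.0 nm

Relativistic Doppler for wavelength: λ' = λ₀ · √((1 + β)/(1 − β)).
λ' = 939 × √(1.3320/0.6680) = 939 × 1.41209 ≈ 1326.0 nm.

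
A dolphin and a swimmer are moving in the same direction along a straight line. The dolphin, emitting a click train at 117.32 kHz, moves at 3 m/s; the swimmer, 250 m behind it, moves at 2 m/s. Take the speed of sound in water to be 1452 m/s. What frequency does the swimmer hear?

The swimmer is behind, so the dolphin is moving away from it while the swimmer is moving toward the dolphin.
Both move, so f' = f · (v + v_o)/(v + v_s).
f' = 117.32 × (1452 + 2)/(1452 + 3) = 117.32 × 1454/1455 ≈ 117.2 kHz.

117.2 kHz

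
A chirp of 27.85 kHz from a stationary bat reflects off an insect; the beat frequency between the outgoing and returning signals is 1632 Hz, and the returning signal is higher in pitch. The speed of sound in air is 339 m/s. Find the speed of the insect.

Double Doppler shift off a moving reflector: f₂ = f₀ · (v + u)/(v − u) (u > 0 toward emitter).
Returning signal is higher, so f₂ = f₀ + Δf = 27850 + 1632 = 29482 Hz.
Rearranging, u = v · (f₂ − f₀)/(f₂ + f₀) = 339 × 1632/57332 ≈ 9.6 m/s.
So the insect is moving at 9.6 m/s toward the emitter.

9.6 m/s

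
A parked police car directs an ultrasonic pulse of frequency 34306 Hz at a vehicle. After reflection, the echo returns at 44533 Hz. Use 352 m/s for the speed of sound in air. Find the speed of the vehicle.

46 m/s

Double Doppler shift off a moving reflector: f₂ = f₀ · (v + u)/(v − u) (u > 0 toward emitter).
Rearranging, u = v · (f₂ − f₀)/(f₂ + f₀) = 352 × 10227/78839 ≈ 46 m/s.
So the vehicle is moving at 46 m/s toward the emitter.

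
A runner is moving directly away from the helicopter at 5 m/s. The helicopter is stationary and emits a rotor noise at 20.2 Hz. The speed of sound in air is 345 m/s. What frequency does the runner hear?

19.9 Hz

Only the observer moves, away from the source, so f' = f · (v − v_o)/v.
f' = 20.2 × (345 − 5)/345 = 20.2 × 340/345 ≈ 19.9 Hz.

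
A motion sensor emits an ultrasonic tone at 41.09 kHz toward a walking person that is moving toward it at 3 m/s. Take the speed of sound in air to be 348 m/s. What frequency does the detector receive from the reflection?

At the walking person (a moving observer), f₁ = f₀ · (v + u)/v = 41.09 × 351/348 ≈ 41.4 kHz.
On reflection it acts as a source moving toward the stationary detector: f₂ = f₁ · v/(v − u) = 41.4 × 348/345 ≈ 41.8 kHz.
Equivalently f₂ = f₀ · (v + u)/(v − u).

41.8 kHz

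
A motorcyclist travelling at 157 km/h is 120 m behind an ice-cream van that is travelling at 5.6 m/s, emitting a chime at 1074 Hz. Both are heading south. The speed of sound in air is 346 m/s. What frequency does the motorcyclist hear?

157 km/h = 43.61 m/s.
The motorcyclist is behind, so the ice-cream van is moving away from it while the motorcyclist is moving toward the ice-cream van.
Both move, so f' = f · (v + v_o)/(v + v_s).
f' = 1074 × (346 + 43.61)/(346 + 5.6) = 1074 × 389.61/351.6 ≈ 1190 Hz.

1190 Hz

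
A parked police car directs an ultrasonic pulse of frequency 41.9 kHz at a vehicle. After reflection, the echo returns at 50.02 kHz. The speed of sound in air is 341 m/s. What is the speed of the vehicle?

Double Doppler shift off a moving reflector: f₂ = f₀ · (v + u)/(v − u) (u > 0 toward emitter).
Rearranging, u = v · (f₂ − f₀)/(f₂ + f₀) = 341 × 8.12/91.92 ≈ 30 m/s.
So the vehicle is moving at 30 m/s toward the emitter.

30 m/s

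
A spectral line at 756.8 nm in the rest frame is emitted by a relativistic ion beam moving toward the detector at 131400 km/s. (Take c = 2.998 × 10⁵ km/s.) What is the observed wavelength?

β = v/c = 131400/299800 = 0.4383.
Relativistic Doppler for wavelength: λ' = λ₀ · √((1 − β)/(1 + β)).
λ' = 756.8 × √(0.5617/1.4383) = 756.8 × 0.62493 ≈ 472.9 nm.

472.9 nm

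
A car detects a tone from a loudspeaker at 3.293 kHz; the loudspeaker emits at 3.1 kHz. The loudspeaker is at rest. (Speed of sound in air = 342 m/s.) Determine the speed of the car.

21.3 m/s

f' > f, so the car is approaching.
f' = f · (v + v_o)/v ⇒ v_o = v · |f'/f − 1|.
v_o = 342 × |3.293/3.1 − 1| = 342 × 0.06226 ≈ 21.3 m/s.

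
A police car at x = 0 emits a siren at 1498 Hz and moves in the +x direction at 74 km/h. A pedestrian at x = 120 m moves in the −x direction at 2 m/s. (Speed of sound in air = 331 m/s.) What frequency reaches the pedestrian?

1607 Hz

74 km/h = 20.56 m/s.
The observer lies on the +x side, so the source is heading toward the observer and the observer is heading toward the source.
With source approaching and observer approaching, f' = f · (v + v_o)/(v − v_s).
f' = 1498 × (331 + 2)/(331 − 20.56) = 1498 × 333/310.44 ≈ 1607 Hz.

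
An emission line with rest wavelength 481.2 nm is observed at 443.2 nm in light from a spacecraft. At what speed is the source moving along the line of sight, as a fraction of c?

0.082

λ'/λ₀ = 0.9210 < 1 (blueshift), so the source is approaching.
λ'/λ₀ = √((1 − β)/(1 + β)) for an approaching source ⇒ β = (1 − r²)/(1 + r²) with r = λ'/λ₀.
β = (1 − 0.8483)/(1 + 0.8483) ≈ 0.082.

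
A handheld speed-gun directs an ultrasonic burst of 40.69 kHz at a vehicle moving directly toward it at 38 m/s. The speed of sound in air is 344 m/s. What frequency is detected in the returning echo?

50.8 kHz

At the vehicle (a moving observer), f₁ = f₀ · (v + u)/v = 40.69 × 382/344 ≈ 45.2 kHz.
The reflection then acts as a moving source: f₂ = f₁ · v/(v − u) ≈ 50.8 kHz.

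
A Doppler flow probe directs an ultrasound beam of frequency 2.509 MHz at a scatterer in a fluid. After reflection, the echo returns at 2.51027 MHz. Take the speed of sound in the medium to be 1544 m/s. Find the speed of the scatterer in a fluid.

0.39 m/s

Double Doppler shift off a moving reflector: f₂ = f₀ · (v + u)/(v − u) (u > 0 toward emitter).
Rearranging, u = v · (f₂ − f₀)/(f₂ + f₀) = 1544 × 0.00127/5.01927 ≈ 0.39 m/s.
So the scatterer in a fluid is moving at 0.39 m/s toward the emitter.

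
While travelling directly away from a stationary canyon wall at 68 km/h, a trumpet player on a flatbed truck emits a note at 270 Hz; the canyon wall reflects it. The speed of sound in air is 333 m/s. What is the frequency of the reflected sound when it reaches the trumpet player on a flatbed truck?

241 Hz

68 km/h = 18.89 m/s.
The canyon wall receives the sound from a moving source: f₁ = f₀ · v/(v + v_e) = 270 × 333/351.89 ≈ 256 Hz.
On the return leg the trumpet player on a flatbed truck is a moving observer: f₂ = f₁ · (v − v_e)/v = 256 × 314.11/333 ≈ 241 Hz.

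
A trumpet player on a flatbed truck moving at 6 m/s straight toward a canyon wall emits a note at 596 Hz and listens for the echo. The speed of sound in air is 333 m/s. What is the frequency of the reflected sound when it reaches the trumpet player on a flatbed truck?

618 Hz

The canyon wall receives the sound from a moving source: f₁ = f₀ · v/(v − v_e) = 596 × 333/327 ≈ 607 Hz.
On the return leg the trumpet player on a flatbed truck is a moving observer: f₂ = f₁ · (v + v_e)/v = 607 × 339/333 ≈ 618 Hz.
Equivalently f₂ = f₀ · (v + v_e)/(v − v_e).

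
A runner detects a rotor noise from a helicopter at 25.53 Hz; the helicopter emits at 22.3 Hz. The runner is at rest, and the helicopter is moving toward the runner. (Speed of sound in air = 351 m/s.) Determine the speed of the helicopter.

44 m/s

f' = f · v/(v − v_s) ⇒ v_s = v · |1 − f/f'|.
v_s = 351 × |1 − 22.3/25.53| = 351 × 0.1265 ≈ 44 m/s.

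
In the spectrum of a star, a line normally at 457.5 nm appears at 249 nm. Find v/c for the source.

λ'/λ₀ = 0.5443 < 1 (blueshift), so the source is approaching.
λ'/λ₀ = √((1 − β)/(1 + β)) for an approaching source ⇒ β = (1 − r²)/(1 + r²) with r = λ'/λ₀.
β = (1 − 0.2962)/(1 + 0.2962) ≈ 0.543.

0.543c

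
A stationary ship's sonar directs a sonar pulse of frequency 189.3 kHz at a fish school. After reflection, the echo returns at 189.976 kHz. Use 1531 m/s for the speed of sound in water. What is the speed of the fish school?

2.73 m/s

Double Doppler shift off a moving reflector: f₂ = f₀ · (v + u)/(v − u) (u > 0 toward emitter).
Rearranging, u = v · (f₂ − f₀)/(f₂ + f₀) = 1531 × 0.676/379.276 ≈ 2.73 m/s.
So the fish school is moving at 2.73 m/s toward the emitter.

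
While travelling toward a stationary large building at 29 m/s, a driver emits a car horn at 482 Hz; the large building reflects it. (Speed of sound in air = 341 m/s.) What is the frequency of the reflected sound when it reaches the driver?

The large building receives the sound from a moving source: f₁ = f₀ · v/(v − v_e) = 482 × 341/312 ≈ 527 Hz.
On the return leg the driver is a moving observer: f₂ = f₁ · (v + v_e)/v = 527 × 370/341 ≈ 572 Hz.
Equivalently f₂ = f₀ · (v + v_e)/(v − v_e).

572 Hz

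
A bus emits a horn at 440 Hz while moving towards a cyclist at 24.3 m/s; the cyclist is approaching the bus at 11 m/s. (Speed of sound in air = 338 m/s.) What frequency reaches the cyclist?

Both move, so f' = f · (v + v_o)/(v − v_s).
f' = 440 × (338 + 11)/(338 − 24.3) = 440 × 349/313.7 ≈ 490 Hz.

490 Hz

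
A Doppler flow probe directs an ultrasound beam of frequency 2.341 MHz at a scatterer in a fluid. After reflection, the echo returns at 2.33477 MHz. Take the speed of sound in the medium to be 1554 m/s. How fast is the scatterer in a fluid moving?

2.07 m/s

Double Doppler shift off a moving reflector: f₂ = f₀ · (v + u)/(v − u) (u > 0 toward emitter).
Rearranging, u = v · (f₂ − f₀)/(f₂ + f₀) = 1554 × -0.00623/4.67577 ≈ -2.07 m/s.
So the scatterer in a fluid is moving at 2.07 m/s away from the emitter.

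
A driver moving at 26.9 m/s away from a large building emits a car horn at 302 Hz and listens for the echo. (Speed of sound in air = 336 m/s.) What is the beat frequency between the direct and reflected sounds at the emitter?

44.8 Hz

The large building receives the sound from a moving source: f₁ = f₀ · v/(v + v_e) = 302 × 336/362.9 ≈ 279.6 Hz.
On the return leg the driver is a moving observer: f₂ = f₁ · (v − v_e)/v = 279.6 × 309.1/336 ≈ 257.2 Hz.
Equivalently f₂ = f₀ · (v − v_e)/(v + v_e).
Beat against the emitted tone: |f₂ − f₀| = 2v_e·f₀/(v + v_e) = 2 × 26.9 × 302/362.9 ≈ 44.8 Hz.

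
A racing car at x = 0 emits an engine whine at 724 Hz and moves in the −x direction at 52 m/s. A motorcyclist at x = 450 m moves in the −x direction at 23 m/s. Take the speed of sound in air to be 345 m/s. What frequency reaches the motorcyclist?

The observer lies on the +x side, so the source is heading away from the observer and the observer is heading toward the source.
Both move, so f' = f · (v + v_o)/(v + v_s).
f' = 724 × (345 + 23)/(345 + 52) = 724 × 368/397 ≈ 671 Hz.

671 Hz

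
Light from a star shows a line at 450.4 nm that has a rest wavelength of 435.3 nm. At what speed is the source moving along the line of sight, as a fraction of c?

λ'/λ₀ = 1.0347 > 1 (redshift), so the source is receding.
λ'/λ₀ = √((1 + β)/(1 − β)) for a receding source ⇒ β = (r² − 1)/(r² + 1) with r = λ'/λ₀.
β = (1.0706 − 1)/(1.0706 + 1) ≈ 0.034.

0.034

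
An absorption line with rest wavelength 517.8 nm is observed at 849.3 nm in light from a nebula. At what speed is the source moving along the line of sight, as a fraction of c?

λ'/λ₀ = 1.6402 > 1 (redshift), so the source is receding.
λ'/λ₀ = √((1 + β)/(1 − β)) for a receding source ⇒ β = (r² − 1)/(r² + 1) with r = λ'/λ₀.
β = (2.6903 − 1)/(2.6903 + 1) ≈ 0.458.

0.458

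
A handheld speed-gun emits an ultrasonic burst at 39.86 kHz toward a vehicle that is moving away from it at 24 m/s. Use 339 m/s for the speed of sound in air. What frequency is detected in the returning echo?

34.6 kHz

At the vehicle (a moving observer), f₁ = f₀ · (v − u)/v = 39.86 × 315/339 ≈ 37.0 kHz.
On reflection it acts as a source moving away from the stationary detector: f₂ = f₁ · v/(v + u) = 37.0 × 339/363 ≈ 34.6 kHz.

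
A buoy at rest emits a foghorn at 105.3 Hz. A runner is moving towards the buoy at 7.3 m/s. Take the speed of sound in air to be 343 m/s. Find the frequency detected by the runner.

108 Hz

Only the observer moves, toward the source, so f' = f · (v + v_o)/v.
f' = 105.3 × (343 + 7.3)/343 = 105.3 × 350.3/343 ≈ 108 Hz.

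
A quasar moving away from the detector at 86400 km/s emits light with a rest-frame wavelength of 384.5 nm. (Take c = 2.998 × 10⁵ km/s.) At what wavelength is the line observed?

517.3 nm

β = v/c = 86400/299800 = 0.2882.
Relativistic Doppler for wavelength: λ' = λ₀ · √((1 + β)/(1 − β)).
λ' = 384.5 × √(1.2882/0.7118) = 384.5 × 1.34527 ≈ 517.3 nm.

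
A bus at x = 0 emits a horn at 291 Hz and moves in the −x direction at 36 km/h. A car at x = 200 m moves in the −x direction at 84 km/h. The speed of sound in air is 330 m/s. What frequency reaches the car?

36 km/h = 10 m/s; 84 km/h = 23.33 m/s.
The observer lies on the +x side, so the source is heading away from the observer and the observer is heading toward the source.
General Doppler shift: f' = f · (v + v_o)/(v + v_s).
f' = 291 × (330 + 23.33)/(330 + 10) = 291 × 353.33/340 ≈ 302 Hz.

302 Hz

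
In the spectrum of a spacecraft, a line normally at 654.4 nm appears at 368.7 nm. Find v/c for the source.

λ'/λ₀ = 0.5634 < 1 (blueshift), so the source is approaching.
λ'/λ₀ = √((1 − β)/(1 + β)) for an approaching source ⇒ β = (1 − r²)/(1 + r²) with r = λ'/λ₀.
β = (1 − 0.3174)/(1 + 0.3174) ≈ 0.518.

0.518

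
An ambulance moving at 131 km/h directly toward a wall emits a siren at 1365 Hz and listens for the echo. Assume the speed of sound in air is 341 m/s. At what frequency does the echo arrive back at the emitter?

131 km/h = 36.39 m/s.
The wall receives the sound from a moving source: f₁ = f₀ · v/(v − v_e) = 1365 × 341/304.61 ≈ 1528 Hz.
On the return leg the ambulance is a moving observer: f₂ = f₁ · (v + v_e)/v = 1528 × 377.39/341 ≈ 1691 Hz.
Equivalently f₂ = f₀ · (v + v_e)/(v − v_e).

1691 Hz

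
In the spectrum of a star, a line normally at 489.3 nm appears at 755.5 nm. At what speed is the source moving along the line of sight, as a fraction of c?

λ'/λ₀ = 1.5440 > 1 (redshift), so the source is receding.
λ'/λ₀ = √((1 + β)/(1 − β)) for a receding source ⇒ β = (r² − 1)/(r² + 1) with r = λ'/λ₀.
β = (2.3841 − 1)/(2.3841 + 1) ≈ 0.409.

0.409c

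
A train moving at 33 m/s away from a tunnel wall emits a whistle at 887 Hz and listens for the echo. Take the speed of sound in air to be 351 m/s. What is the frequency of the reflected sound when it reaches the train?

The tunnel wall receives the sound from a moving source: f₁ = f₀ · v/(v + v_e) = 887 × 351/384 ≈ 811 Hz.
On the return leg the train is a moving observer: f₂ = f₁ · (v − v_e)/v = 811 × 318/351 ≈ 735 Hz.

735 Hz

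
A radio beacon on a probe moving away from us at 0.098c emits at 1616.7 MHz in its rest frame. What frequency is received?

Relativistic Doppler for frequency: f' = f₀ · √((1 − β)/(1 + β)).
f' = 1616.7 × √(0.9020/1.0980) = 1616.7 × 0.90636 ≈ 1465.3 MHz.

1465.3 MHz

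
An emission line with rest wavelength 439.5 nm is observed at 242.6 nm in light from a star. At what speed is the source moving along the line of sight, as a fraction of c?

λ'/λ₀ = 0.5520 < 1 (blueshift), so the source is approaching.
λ'/λ₀ = √((1 − β)/(1 + β)) for an approaching source ⇒ β = (1 − r²)/(1 + r²) with r = λ'/λ₀.
β = (1 − 0.3047)/(1 + 0.3047) ≈ 0.533.

0.533c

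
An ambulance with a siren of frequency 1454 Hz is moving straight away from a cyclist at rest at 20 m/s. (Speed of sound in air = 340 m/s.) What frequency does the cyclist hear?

1373 Hz

With the source moving away from a stationary observer, f' = f · v/(v + v_s).
f' = 1454 × 340/(340 + 20) = 1454 × 340/360 ≈ 1373 Hz.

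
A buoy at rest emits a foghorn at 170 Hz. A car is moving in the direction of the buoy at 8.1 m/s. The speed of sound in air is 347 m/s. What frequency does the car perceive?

Only the observer moves, toward the source, so f' = f · (v + v_o)/v.
f' = 170 × (347 + 8.1)/347 = 170 × 355.1/347 ≈ 174 Hz.

174 Hz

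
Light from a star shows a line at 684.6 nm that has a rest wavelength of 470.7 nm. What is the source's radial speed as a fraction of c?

λ'/λ₀ = 1.4544 > 1 (redshift), so the source is receding.
λ'/λ₀ = √((1 + β)/(1 − β)) for a receding source ⇒ β = (r² − 1)/(r² + 1) with r = λ'/λ₀.
β = (2.1154 − 1)/(2.1154 + 1) ≈ 0.358.

0.358c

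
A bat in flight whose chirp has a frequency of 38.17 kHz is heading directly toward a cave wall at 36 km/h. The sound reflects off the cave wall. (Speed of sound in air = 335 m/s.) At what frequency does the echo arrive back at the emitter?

40.5 kHz

36 km/h = 10 m/s.
The cave wall receives the sound from a moving source: f₁ = f₀ · v/(v − v_e) = 38.17 × 335/325 ≈ 39.3 kHz.
On the return leg the bat in flight is a moving observer: f₂ = f₁ · (v + v_e)/v = 39.3 × 345/335 ≈ 40.5 kHz.
Equivalently f₂ = f₀ · (v + v_e)/(v − v_e).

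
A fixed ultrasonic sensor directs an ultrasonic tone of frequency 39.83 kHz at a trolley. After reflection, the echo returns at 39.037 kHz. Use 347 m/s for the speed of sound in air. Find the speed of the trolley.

3.5 m/s

Double Doppler shift off a moving reflector: f₂ = f₀ · (v + u)/(v − u) (u > 0 toward emitter).
Rearranging, u = v · (f₂ − f₀)/(f₂ + f₀) = 347 × -0.793/78.867 ≈ -3.5 m/s.
So the trolley is moving at 3.5 m/s away from the emitter.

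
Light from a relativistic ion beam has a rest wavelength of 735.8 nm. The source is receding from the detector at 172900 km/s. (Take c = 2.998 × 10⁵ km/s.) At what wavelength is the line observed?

1420.1 nm

β = v/c = 172900/299800 = 0.5767.
Relativistic Doppler for wavelength: λ' = λ₀ · √((1 + β)/(1 − β)).
λ' = 735.8 × √(1.5767/0.4233) = 735.8 × 1.93002 ≈ 1420.1 nm.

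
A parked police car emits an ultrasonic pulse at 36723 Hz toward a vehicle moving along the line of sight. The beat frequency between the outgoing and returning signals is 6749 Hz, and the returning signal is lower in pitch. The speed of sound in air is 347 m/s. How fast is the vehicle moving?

Double Doppler shift off a moving reflector: f₂ = f₀ · (v + u)/(v − u) (u > 0 toward emitter).
Returning signal is lower, so f₂ = f₀ − Δf = 36723 − 6749 = 29974 Hz.
Rearranging, u = v · (f₂ − f₀)/(f₂ + f₀) = 347 × -6749/66697 ≈ -35 m/s.
So the vehicle is moving at 35 m/s away from the emitter.

35 m/s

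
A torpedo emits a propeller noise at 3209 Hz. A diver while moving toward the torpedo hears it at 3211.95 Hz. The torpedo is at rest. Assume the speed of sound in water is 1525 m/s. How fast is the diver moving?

1.40 m/s

f' = f · (v + v_o)/v ⇒ v_o = v · |f'/f − 1|.
v_o = 1525 × |3211.95/3209 − 1| = 1525 × 0.0009193 ≈ 1.40 m/s.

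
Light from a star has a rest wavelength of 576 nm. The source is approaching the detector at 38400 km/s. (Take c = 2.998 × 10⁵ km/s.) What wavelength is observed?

506.4 nm

β = v/c = 38400/299800 = 0.1281.
Relativistic Doppler for wavelength: λ' = λ₀ · √((1 − β)/(1 + β)).
λ' = 576 × √(0.8719/1.1281) = 576 × 0.87916 ≈ 506.4 nm.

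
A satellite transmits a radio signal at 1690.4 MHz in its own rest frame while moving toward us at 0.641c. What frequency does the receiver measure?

Relativistic Doppler for frequency: f' = f₀ · √((1 + β)/(1 − β)).
f' = 1690.4 × √(1.6410/0.3590) = 1690.4 × 2.13800 ≈ 3614.1 MHz.

3614.1 MHz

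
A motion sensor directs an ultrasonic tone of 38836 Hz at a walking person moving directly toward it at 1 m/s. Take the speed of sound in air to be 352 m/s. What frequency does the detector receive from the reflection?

39057 Hz

At the walking person (a moving observer), f₁ = f₀ · (v + u)/v = 38836 × 353/352 ≈ 38946 Hz.
The reflection then acts as a moving source: f₂ = f₁ · v/(v − u) ≈ 39057 Hz.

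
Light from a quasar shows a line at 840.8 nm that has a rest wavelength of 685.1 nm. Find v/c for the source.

0.202c

λ'/λ₀ = 1.2273 > 1 (redshift), so the source is receding.
λ'/λ₀ = √((1 + β)/(1 − β)) for a receding source ⇒ β = (r² − 1)/(r² + 1) with r = λ'/λ₀.
β = (1.5062 − 1)/(1.5062 + 1) ≈ 0.202.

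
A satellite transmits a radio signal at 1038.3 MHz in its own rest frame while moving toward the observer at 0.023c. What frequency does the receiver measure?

1062.5 MHz

Relativistic Doppler for frequency: f' = f₀ · √((1 + β)/(1 − β)).
f' = 1038.3 × √(1.0230/0.9770) = 1038.3 × 1.02327 ≈ 1062.5 MHz.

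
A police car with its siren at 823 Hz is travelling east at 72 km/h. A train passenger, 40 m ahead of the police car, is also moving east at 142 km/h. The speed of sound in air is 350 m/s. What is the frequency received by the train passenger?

72 km/h = 20 m/s; 142 km/h = 39.44 m/s.
The train passenger is ahead, so the police car is moving toward it while the train passenger is moving away from the police car.
With source approaching and observer receding, f' = f · (v − v_o)/(v − v_s).
f' = 823 × (350 − 39.44)/(350 − 20) = 823 × 310.56/330 ≈ 775 Hz.

775 Hz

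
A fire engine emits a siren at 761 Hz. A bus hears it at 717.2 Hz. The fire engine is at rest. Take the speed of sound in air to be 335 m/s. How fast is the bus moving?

f' < f, so the bus is receding.
f' = f · (v − v_o)/v ⇒ v_o = v · |f'/f − 1|.
v_o = 335 × |717.2/761 − 1| = 335 × 0.05756 ≈ 19.3 m/s.

19.3 m/s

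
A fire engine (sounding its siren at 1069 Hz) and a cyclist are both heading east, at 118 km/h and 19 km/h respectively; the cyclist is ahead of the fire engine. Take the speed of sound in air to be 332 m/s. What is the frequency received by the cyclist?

1167 Hz

118 km/h = 32.78 m/s; 19 km/h = 5.278 m/s.
The cyclist is ahead, so the fire engine is moving toward it while the cyclist is moving away from the fire engine.
With source approaching and observer receding, f' = f · (v − v_o)/(v − v_s).
f' = 1069 × (332 − 5.278)/(332 − 32.78) = 1069 × 326.72/299.22 ≈ 1167 Hz.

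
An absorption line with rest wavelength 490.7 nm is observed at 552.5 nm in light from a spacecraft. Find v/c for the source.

0.118c

λ'/λ₀ = 1.1259 > 1 (redshift), so the source is receding.
λ'/λ₀ = √((1 + β)/(1 − β)) for a receding source ⇒ β = (r² − 1)/(r² + 1) with r = λ'/λ₀.
β = (1.2677 − 1)/(1.2677 + 1) ≈ 0.118.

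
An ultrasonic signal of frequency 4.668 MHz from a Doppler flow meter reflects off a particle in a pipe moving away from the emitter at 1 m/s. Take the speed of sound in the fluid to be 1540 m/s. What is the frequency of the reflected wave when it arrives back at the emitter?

4.662 MHz

The particle in a pipe first receives the wave as a moving observer: f₁ = f₀ · (v − u)/v = 4.668 × (1540 − 1)/1540 ≈ 4.665 MHz.
The reflection then acts as a moving source: f₂ = f₁ · v/(v + u) ≈ 4.662 MHz.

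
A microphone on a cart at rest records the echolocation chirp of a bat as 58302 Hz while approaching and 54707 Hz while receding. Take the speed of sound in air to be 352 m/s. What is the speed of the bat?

11.2 m/s

f₁/f₂ = (v + v_s)/(v − v_s), so v_s = v · (f₁ − f₂)/(f₁ + f₂).
v_s = 352 × (58302 − 54707)/(58302 + 54707) = 352 × 3595/113009 ≈ 11.2 m/s.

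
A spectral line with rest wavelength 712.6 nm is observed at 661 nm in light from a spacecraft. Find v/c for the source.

λ'/λ₀ = 0.9276 < 1 (blueshift), so the source is approaching.
λ'/λ₀ = √((1 − β)/(1 + β)) for an approaching source ⇒ β = (1 − r²)/(1 + r²) with r = λ'/λ₀.
β = (1 − 0.8604)/(1 + 0.8604) ≈ 0.075.

0.075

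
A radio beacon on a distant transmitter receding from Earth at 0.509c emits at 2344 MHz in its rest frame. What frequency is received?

Relativistic Doppler for frequency: f' = f₀ · √((1 − β)/(1 + β)).
f' = 2344 × √(0.4910/1.5090) = 2344 × 0.57042 ≈ 1337.1 MHz.

1337.1 MHz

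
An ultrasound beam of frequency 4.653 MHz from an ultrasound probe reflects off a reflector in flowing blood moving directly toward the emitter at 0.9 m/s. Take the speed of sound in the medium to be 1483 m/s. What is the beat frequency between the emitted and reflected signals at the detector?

5651 Hz

At the reflector in flowing blood (a moving observer), f₁ = f₀ · (v + u)/v = 4.653 × 1483.9/1483 ≈ 4.65582 MHz.
On reflection it acts as a source moving toward the stationary detector: f₂ = f₁ · v/(v − u) = 4.65582 × 1483/1482.1 ≈ 4.65865 MHz.
Equivalently f₂ = f₀ · (v + u)/(v − u).
Beat frequency (with f₀ = 4653000 Hz): |f₂ − f₀| = 2u·f₀/(v − u) = 2 × 0.9 × 4653000/1482.1 ≈ 5651 Hz.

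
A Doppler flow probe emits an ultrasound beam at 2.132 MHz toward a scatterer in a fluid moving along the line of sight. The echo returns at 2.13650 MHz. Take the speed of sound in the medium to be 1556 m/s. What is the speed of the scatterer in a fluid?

Double Doppler shift off a moving reflector: f₂ = f₀ · (v + u)/(v − u) (u > 0 toward emitter).
Rearranging, u = v · (f₂ − f₀)/(f₂ + f₀) = 1556 × 0.00450/4.26850 ≈ 1.64 m/s.
So the scatterer in a fluid is moving at 1.64 m/s toward the emitter.

1.64 m/s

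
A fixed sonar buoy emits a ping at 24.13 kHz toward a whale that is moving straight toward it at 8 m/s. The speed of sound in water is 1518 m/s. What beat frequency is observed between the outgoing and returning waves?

At the whale (a moving observer), f₁ = f₀ · (v + u)/v = 24.13 × 1526/1518 ≈ 24.257 kHz.
On reflection it acts as a source moving toward the stationary detector: f₂ = f₁ · v/(v − u) = 24.257 × 1518/1510 ≈ 24.386 kHz.
Beat frequency (with f₀ = 24130 Hz): |f₂ − f₀| = 2u·f₀/(v − u) = 2 × 8 × 24130/1510 ≈ 256 Hz.

256 Hz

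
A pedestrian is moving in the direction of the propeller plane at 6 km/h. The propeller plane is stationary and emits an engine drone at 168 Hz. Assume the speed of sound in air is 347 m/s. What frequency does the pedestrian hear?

169 Hz

6 km/h = 1.667 m/s.
Only the observer moves, toward the source, so f' = f · (v + v_o)/v.
f' = 168 × (347 + 1.667)/347 = 168 × 348.67/347 ≈ 169 Hz.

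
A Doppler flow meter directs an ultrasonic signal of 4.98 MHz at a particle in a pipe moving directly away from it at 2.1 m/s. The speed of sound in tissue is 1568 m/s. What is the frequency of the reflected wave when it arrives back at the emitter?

The particle in a pipe first receives the wave as a moving observer: f₁ = f₀ · (v − u)/v = 4.98 × (1568 − 2.1)/1568 ≈ 4.973 MHz.
On reflection it acts as a source moving away from the stationary detector: f₂ = f₁ · v/(v + u) = 4.973 × 1568/1570.1 ≈ 4.967 MHz.
Equivalently f₂ = f₀ · (v − u)/(v + u).

4.967 MHz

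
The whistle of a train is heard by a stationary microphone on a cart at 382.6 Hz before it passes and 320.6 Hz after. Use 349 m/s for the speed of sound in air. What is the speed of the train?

f₁/f₂ = (v + v_s)/(v − v_s), so v_s = v · (f₁ − f₂)/(f₁ + f₂).
v_s = 349 × (382.6 − 320.6)/(382.6 + 320.6) = 349 × 62.0/703.2 ≈ 31 m/s.

31 m/s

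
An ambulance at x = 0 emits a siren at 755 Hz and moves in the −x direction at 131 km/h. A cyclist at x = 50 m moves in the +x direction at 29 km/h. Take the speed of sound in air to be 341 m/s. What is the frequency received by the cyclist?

666 Hz

131 km/h = 36.39 m/s; 29 km/h = 8.056 m/s.
The observer lies on the +x side, so the source is heading away from the observer and the observer is heading away from the source.
General Doppler shift: f' = f · (v − v_o)/(v + v_s).
f' = 755 × (341 − 8.056)/(341 + 36.39) = 755 × 332.94/377.39 ≈ 666 Hz.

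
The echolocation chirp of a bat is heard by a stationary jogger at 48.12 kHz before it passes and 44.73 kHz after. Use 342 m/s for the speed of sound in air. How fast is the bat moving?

f₁/f₂ = (v + v_s)/(v − v_s), so v_s = v · (f₁ − f₂)/(f₁ + f₂).
v_s = 342 × (48.12 − 44.73)/(48.12 + 44.73) = 342 × 3.39/92.85 ≈ 12.5 m/s.

12.5 m/s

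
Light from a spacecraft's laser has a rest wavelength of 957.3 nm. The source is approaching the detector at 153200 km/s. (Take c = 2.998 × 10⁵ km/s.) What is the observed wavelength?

544.6 nm

β = v/c = 153200/299800 = 0.5110.
Relativistic Doppler for wavelength: λ' = λ₀ · √((1 − β)/(1 + β)).
λ' = 957.3 × √(0.4890/1.5110) = 957.3 × 0.56888 ≈ 544.6 nm.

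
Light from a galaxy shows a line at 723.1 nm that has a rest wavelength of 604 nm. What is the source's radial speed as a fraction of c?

0.178

λ'/λ₀ = 1.1972 > 1 (redshift), so the source is receding.
λ'/λ₀ = √((1 + β)/(1 − β)) for a receding source ⇒ β = (r² − 1)/(r² + 1) with r = λ'/λ₀.
β = (1.4333 − 1)/(1.4333 + 1) ≈ 0.178.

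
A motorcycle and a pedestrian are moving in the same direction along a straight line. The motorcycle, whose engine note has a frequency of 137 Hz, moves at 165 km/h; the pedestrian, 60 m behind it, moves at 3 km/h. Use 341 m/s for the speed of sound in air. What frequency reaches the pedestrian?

121 Hz

165 km/h = 45.83 m/s; 3 km/h = 0.8333 m/s.
The pedestrian is behind, so the motorcycle is moving away from it while the pedestrian is moving toward the motorcycle.
With source receding and observer approaching, f' = f · (v + v_o)/(v + v_s).
f' = 137 × (341 + 0.8333)/(341 + 45.83) = 137 × 341.83/386.83 ≈ 121 Hz.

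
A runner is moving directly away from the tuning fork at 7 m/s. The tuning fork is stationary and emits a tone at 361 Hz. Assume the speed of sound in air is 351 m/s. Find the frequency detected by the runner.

354 Hz

Moving observer, stationary source: f' = f · (v − v_o)/v.
f' = 361 × (351 − 7)/351 = 361 × 344/351 ≈ 354 Hz.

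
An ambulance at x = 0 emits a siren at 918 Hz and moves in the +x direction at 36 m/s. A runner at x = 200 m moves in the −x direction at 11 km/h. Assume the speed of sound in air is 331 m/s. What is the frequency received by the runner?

11 km/h = 3.056 m/s.
The observer lies on the +x side, so the source is heading toward the observer and the observer is heading toward the source.
General Doppler shift: f' = f · (v + v_o)/(v − v_s).
f' = 918 × (331 + 3.056)/(331 − 36) = 918 × 334.06/295 ≈ 1040 Hz.

1040 Hz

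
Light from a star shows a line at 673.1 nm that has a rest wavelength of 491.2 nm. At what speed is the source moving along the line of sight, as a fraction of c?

λ'/λ₀ = 1.3703 > 1 (redshift), so the source is receding.
λ'/λ₀ = √((1 + β)/(1 − β)) for a receding source ⇒ β = (r² − 1)/(r² + 1) with r = λ'/λ₀.
β = (1.8778 − 1)/(1.8778 + 1) ≈ 0.305.

0.305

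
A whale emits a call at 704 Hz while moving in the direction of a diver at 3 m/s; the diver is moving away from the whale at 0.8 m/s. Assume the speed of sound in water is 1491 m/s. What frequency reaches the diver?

General Doppler shift: f' = f · (v − v_o)/(v − v_s).
f' = 704 × (1491 − 0.8)/(1491 − 3) = 704 × 1490.2/1488 ≈ 705 Hz.

705 Hz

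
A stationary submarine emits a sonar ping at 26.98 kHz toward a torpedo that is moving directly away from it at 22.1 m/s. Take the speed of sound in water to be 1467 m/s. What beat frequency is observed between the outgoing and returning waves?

801 Hz

At the torpedo (a moving observer), f₁ = f₀ · (v − u)/v = 26.98 × 1444.9/1467 ≈ 26.574 kHz.
The reflection then acts as a moving source: f₂ = f₁ · v/(v + u) ≈ 26.179 kHz.
Equivalently f₂ = f₀ · (v − u)/(v + u).
Beat frequency (with f₀ = 26980 Hz): |f₂ − f₀| = 2u·f₀/(v + u) = 2 × 22.1 × 26980/1489.1 ≈ 801 Hz.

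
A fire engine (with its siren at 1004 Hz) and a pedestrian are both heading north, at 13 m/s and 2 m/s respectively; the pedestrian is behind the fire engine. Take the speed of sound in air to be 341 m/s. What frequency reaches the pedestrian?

The pedestrian is behind, so the fire engine is moving away from it while the pedestrian is moving toward the fire engine.
Both move, so f' = f · (v + v_o)/(v + v_s).
f' = 1004 × (341 + 2)/(341 + 13) = 1004 × 343/354 ≈ 973 Hz.

973 Hz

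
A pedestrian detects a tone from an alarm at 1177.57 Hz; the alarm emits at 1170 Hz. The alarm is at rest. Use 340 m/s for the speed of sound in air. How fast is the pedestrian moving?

f' > f, so the pedestrian is approaching.
f' = f · (v + v_o)/v ⇒ v_o = v · |f'/f − 1|.
v_o = 340 × |1177.57/1170 − 1| = 340 × 0.00647 ≈ 2.20 m/s.

2.20 m/s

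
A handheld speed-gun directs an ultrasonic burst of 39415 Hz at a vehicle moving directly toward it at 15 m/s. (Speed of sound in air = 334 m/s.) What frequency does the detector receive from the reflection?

The vehicle first receives the wave as a moving observer: f₁ = f₀ · (v + u)/v = 39415 × (334 + 15)/334 ≈ 41185 Hz.
On reflection it acts as a source moving toward the stationary detector: f₂ = f₁ · v/(v − u) = 41185 × 334/319 ≈ 43122 Hz.
Equivalently f₂ = f₀ · (v + u)/(v − u).

43122 Hz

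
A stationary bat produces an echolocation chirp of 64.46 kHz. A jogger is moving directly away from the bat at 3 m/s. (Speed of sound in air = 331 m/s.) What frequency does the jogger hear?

Only the observer moves, away from the source, so f' = f · (v − v_o)/v.
f' = 64.46 × (331 − 3)/331 = 64.46 × 328/331 ≈ 63.9 kHz.

63.9 kHz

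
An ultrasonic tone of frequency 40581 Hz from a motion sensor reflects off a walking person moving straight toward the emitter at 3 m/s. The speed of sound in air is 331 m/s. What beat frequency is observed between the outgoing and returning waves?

The walking person first receives the wave as a moving observer: f₁ = f₀ · (v + u)/v = 40581 × (331 + 3)/331 ≈ 40949 Hz.
The reflection then acts as a moving source: f₂ = f₁ · v/(v − u) ≈ 41323 Hz.
Beat frequency: |f₂ − f₀| = 2u·f₀/(v − u) = 2 × 3 × 40581/328 ≈ 742 Hz.

742 Hz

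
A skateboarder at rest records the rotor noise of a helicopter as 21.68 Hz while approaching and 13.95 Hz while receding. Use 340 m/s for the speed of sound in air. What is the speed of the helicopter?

f₁/f₂ = (v + v_s)/(v − v_s), so v_s = v · (f₁ − f₂)/(f₁ + f₂).
v_s = 340 × (21.68 − 13.95)/(21.68 + 13.95) = 340 × 7.73/35.63 ≈ 74 m/s.

74 m/s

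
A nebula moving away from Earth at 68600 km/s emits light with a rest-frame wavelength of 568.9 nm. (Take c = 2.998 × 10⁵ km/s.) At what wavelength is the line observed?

β = v/c = 68600/299800 = 0.2288.
Relativistic Doppler for wavelength: λ' = λ₀ · √((1 + β)/(1 − β)).
λ' = 568.9 × √(1.2288/0.7712) = 568.9 × 1.26231 ≈ 718.1 nm.

718.1 nm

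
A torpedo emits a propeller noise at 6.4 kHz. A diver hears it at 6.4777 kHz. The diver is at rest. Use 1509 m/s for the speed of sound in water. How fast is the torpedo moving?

f' > f, so the torpedo is approaching.
f' = f · v/(v − v_s) ⇒ v_s = v · |1 − f/f'|.
v_s = 1509 × |1 − 6.4/6.4777| = 1509 × 0.01199 ≈ 18.1 m/s.

18.1 m/s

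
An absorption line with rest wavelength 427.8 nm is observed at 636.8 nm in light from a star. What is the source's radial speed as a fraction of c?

λ'/λ₀ = 1.4885 > 1 (redshift), so the source is receding.
λ'/λ₀ = √((1 + β)/(1 − β)) for a receding source ⇒ β = (r² − 1)/(r² + 1) with r = λ'/λ₀.
β = (2.2158 − 1)/(2.2158 + 1) ≈ 0.378.

0.378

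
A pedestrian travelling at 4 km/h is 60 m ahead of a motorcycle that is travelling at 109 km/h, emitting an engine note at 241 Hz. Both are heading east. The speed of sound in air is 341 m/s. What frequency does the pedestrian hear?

264 Hz

109 km/h = 30.28 m/s; 4 km/h = 1.111 m/s.
The pedestrian is ahead, so the motorcycle is moving toward it while the pedestrian is moving away from the motorcycle.
With source approaching and observer receding, f' = f · (v − v_o)/(v − v_s).
f' = 241 × (341 − 1.111)/(341 − 30.28) = 241 × 339.89/310.72 ≈ 264 Hz.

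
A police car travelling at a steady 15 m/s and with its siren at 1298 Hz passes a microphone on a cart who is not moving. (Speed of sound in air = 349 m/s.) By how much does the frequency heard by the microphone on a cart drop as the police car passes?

Approaching: f₁ = f · v/(v − v_s) = 1298 × 349/334 ≈ 1356 Hz.
Receding: f₂ = f · v/(v + v_s) = 1298 × 349/364 ≈ 1245 Hz.
Drop: f₁ − f₂ = 2f·v·v_s/(v² − v_s²) = 2 × 1298 × 349 × 15/(349² − 15²) ≈ 112 Hz.

112 Hz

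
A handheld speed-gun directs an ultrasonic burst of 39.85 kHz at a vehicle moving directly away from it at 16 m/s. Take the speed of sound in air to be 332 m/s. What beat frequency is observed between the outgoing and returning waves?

3664 Hz

At the vehicle (a moving observer), f₁ = f₀ · (v − u)/v = 39.85 × 316/332 ≈ 37.93 kHz.
On reflection it acts as a source moving away from the stationary detector: f₂ = f₁ · v/(v + u) = 37.93 × 332/348 ≈ 36.19 kHz.
Beat frequency (with f₀ = 39850 Hz): |f₂ − f₀| = 2u·f₀/(v + u) = 2 × 16 × 39850/348 ≈ 3664 Hz.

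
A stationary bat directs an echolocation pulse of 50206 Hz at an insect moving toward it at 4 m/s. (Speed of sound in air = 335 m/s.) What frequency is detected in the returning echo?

51419 Hz

At the insect (a moving observer), f₁ = f₀ · (v + u)/v = 50206 × 339/335 ≈ 50805 Hz.
On reflection it acts as a source moving toward the stationary detector: f₂ = f₁ · v/(v − u) = 50805 × 335/331 ≈ 51419 Hz.
Equivalently f₂ = f₀ · (v + u)/(v − u).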